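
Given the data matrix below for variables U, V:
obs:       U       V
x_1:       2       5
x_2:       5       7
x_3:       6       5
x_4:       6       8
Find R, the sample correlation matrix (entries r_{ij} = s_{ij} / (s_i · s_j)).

Step 1 — column means:
  mean(U) = (2 + 5 + 6 + 6) / 4 = 19/4 = 4.75
  mean(V) = (5 + 7 + 5 + 8) / 4 = 25/4 = 6.25

Step 2 — sample variances and covariances s[i,j] = (1/(n-1)) · Σ_k (x_{k,i} - mean_i) · (x_{k,j} - mean_j), with n-1 = 3:
  s[U,U] = ((-2.75)·(-2.75) + (0.25)·(0.25) + (1.25)·(1.25) + (1.25)·(1.25)) / 3 = 10.75/3 = 3.5833
  s[U,V] = ((-2.75)·(-1.25) + (0.25)·(0.75) + (1.25)·(-1.25) + (1.25)·(1.75)) / 3 = 4.25/3 = 1.4167
  s[V,V] = ((-1.25)·(-1.25) + (0.75)·(0.75) + (-1.25)·(-1.25) + (1.75)·(1.75)) / 3 = 6.75/3 = 2.25
  Sample standard deviations s_i = √(s[i,i]):
  s(U) = √(3.5833) = 1.893
  s(V) = √(2.25) = 1.5

Step 3 — r_{ij} = s_{ij} / (s_i · s_j):
  r[U,U] = 1 (diagonal).
  r[U,V] = 1.4167 / (1.893 · 1.5) = 1.4167 / 2.8395 = 0.4989
  r[V,V] = 1 (diagonal).

R is symmetric with unit diagonal. Assembling:

R = [[1, 0.4989],
 [0.4989, 1]]


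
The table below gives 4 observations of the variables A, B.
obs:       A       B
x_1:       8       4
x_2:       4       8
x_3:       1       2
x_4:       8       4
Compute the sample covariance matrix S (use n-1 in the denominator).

Step 1 — column means:
  mean(A) = (8 + 4 + 1 + 8) / 4 = 21/4 = 5.25
  mean(B) = (4 + 8 + 2 + 4) / 4 = 18/4 = 4.5

Step 2 — sample covariance S[i,j] = (1/(n-1)) · Σ_k (x_{k,i} - mean_i) · (x_{k,j} - mean_j), with n-1 = 3.
  S[A,A] = ((2.75)·(2.75) + (-1.25)·(-1.25) + (-4.25)·(-4.25) + (2.75)·(2.75)) / 3 = 34.75/3 = 11.5833
  S[A,B] = ((2.75)·(-0.5) + (-1.25)·(3.5) + (-4.25)·(-2.5) + (2.75)·(-0.5)) / 3 = 3.5/3 = 1.1667
  S[B,B] = ((-0.5)·(-0.5) + (3.5)·(3.5) + (-2.5)·(-2.5) + (-0.5)·(-0.5)) / 3 = 19/3 = 6.3333

S is symmetric (S[j,i] = S[i,j]). Assembling:

S = [[11.5833, 1.1667],
 [1.1667, 6.3333]]


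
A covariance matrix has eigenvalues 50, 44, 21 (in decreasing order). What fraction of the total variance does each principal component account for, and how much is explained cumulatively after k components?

Step 1 — total variance = trace(Sigma) = Σ λ_i = 50 + 44 + 21 = 115.

Step 2 — fraction explained by component i = λ_i / Σ λ:
  PC1: 50/115 = 0.4348
  PC2: 44/115 = 0.3826
  PC3: 21/115 = 0.1826

Step 3 — cumulative fraction after k components = (λ_1 + ... + λ_k) / Σ λ:
  k = 1: 50/115 = 0.4348
  k = 2: (50 + 44)/115 = 94/115 = 0.8174
  k = 3: (50 + 44 + 21)/115 = 115/115 = 1

Summary (fraction, with percent):

explained: PC1 0.4348 (43.48%), PC2 0.3826 (38.26%), PC3 0.1826 (18.26%);  cumulative: 0.4348, 0.8174, 1


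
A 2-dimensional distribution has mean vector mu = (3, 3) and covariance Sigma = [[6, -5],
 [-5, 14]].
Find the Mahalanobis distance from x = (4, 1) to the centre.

Step 1 — centre the observation: (x - mu) = (1, -2).

Step 2 — invert Sigma. det(Sigma) = 6·14 - (-5)² = 59.
  Sigma^{-1} = (1/det) · [[d, -b], [-b, a]] = [[0.2373, 0.0847],
 [0.0847, 0.1017]].

Step 3 — form the quadratic (x - mu)^T · Sigma^{-1} · (x - mu):
  Sigma^{-1} · (x - mu) = (0.0678, -0.1186).
  (x - mu)^T · [Sigma^{-1} · (x - mu)] = (1)·(0.0678) + (-2)·(-0.1186) = 0.3051.

Step 4 — take square root: d = √(0.3051) ≈ 0.5523.

d(x, mu) = √(0.3051) ≈ 0.5523


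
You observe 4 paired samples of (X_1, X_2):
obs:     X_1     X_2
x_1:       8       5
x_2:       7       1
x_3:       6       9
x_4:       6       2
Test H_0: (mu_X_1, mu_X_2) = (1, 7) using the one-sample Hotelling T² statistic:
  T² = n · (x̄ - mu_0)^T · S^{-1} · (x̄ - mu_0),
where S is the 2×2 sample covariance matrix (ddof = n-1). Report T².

Step 1 — sample mean vector:
  mean(X_1) = (8 + 7 + 6 + 6) / 4 = 27/4 = 6.75
  mean(X_2) = (5 + 1 + 9 + 2) / 4 = 17/4 = 4.25
  x̄ = (6.75, 4.25),  deviation x̄ - mu_0 = (6.75, 4.25) - (1, 7) = (5.75, -2.75).

Step 2 — sample covariance matrix, S[i,j] = (1/(n-1)) · Σ_k (x_{k,i} - mean_i) · (x_{k,j} - mean_j), divisor n-1 = 3:
  S[X_1,X_1] = ((1.25)·(1.25) + (0.25)·(0.25) + (-0.75)·(-0.75) + (-0.75)·(-0.75)) / 3 = 2.75/3 = 0.9167
  S[X_1,X_2] = ((1.25)·(0.75) + (0.25)·(-3.25) + (-0.75)·(4.75) + (-0.75)·(-2.25)) / 3 = -1.75/3 = -0.5833
  S[X_2,X_2] = ((0.75)·(0.75) + (-3.25)·(-3.25) + (4.75)·(4.75) + (-2.25)·(-2.25)) / 3 = 38.75/3 = 12.9167
  S = [[0.9167, -0.5833],
 [-0.5833, 12.9167]].

Step 3 — invert S. det(S) = 0.9167·12.9167 - (-0.5833)² = 11.5.
  S^{-1} = (1/det) · [[d, -b], [-b, a]] = [[1.1232, 0.0507],
 [0.0507, 0.0797]].

Step 4 — quadratic form (x̄ - mu_0)^T · S^{-1} · (x̄ - mu_0):
  S^{-1} · (x̄ - mu_0) = (6.3188, 0.0725),
  (x̄ - mu_0)^T · [...] = (5.75)·(6.3188) + (-2.75)·(0.0725) = 36.1341.

Step 5 — scale by n: T² = 4 · 36.1341 = 144.5362.

T² ≈ 144.5362


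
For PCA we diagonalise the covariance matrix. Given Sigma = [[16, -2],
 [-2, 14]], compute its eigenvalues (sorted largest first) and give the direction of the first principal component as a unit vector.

Step 1 — characteristic polynomial of 2×2 Sigma:
  det(Sigma - λI) = λ² - trace · λ + det = 0.
  trace = 16 + 14 = 30, det = 16·14 - (-2)² = 220.
Step 2 — discriminant:
  Δ = trace² - 4·det = 900 - 880 = 20.
Step 3 — eigenvalues:
  λ = (trace ± √Δ)/2 = (30 ± 4.4721)/2,
  λ_1 = 17.2361,  λ_2 = 12.7639.

Step 4 — unit eigenvector for λ_1: solve (Sigma - λ_1 I)v = 0. First row:
  (16 - 17.2361)·v_x + (-2)·v_y = 0, i.e. (-1.2361)·v_x + (-2)·v_y = 0,
  so v ∝ (b, λ_1 - a) = (-2, 1.2361); multiply by -1 so the first entry is positive: u = (2, -1.2361).
  ||u|| = √((2)² + (-1.2361)²) = √(5.5279) ≈ 2.3511,
  v_1 = u/||u|| ≈ (0.8507, -0.5257) (||v_1|| = 1).

λ_1 = 17.2361,  λ_2 = 12.7639;  v_1 ≈ (0.8507, -0.5257)


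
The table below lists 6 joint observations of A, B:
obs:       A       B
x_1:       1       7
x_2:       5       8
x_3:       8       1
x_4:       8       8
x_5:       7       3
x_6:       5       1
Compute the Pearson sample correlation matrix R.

Step 1 — column means:
  mean(A) = (1 + 5 + 8 + 8 + 7 + 5) / 6 = 34/6 = 5.6667
  mean(B) = (7 + 8 + 1 + 8 + 3 + 1) / 6 = 28/6 = 4.6667

Step 2 — sample variances and covariances s[i,j] = (1/(n-1)) · Σ_k (x_{k,i} - mean_i) · (x_{k,j} - mean_j), with n-1 = 5:
  s[A,A] = ((-4.6667)·(-4.6667) + (-0.6667)·(-0.6667) + (2.3333)·(2.3333) + (2.3333)·(2.3333) + (1.3333)·(1.3333) + (-0.6667)·(-0.6667)) / 5 = 35.3333/5 = 7.0667
  s[A,B] = ((-4.6667)·(2.3333) + (-0.6667)·(3.3333) + (2.3333)·(-3.6667) + (2.3333)·(3.3333) + (1.3333)·(-1.6667) + (-0.6667)·(-3.6667)) / 5 = -13.6667/5 = -2.7333
  s[B,B] = ((2.3333)·(2.3333) + (3.3333)·(3.3333) + (-3.6667)·(-3.6667) + (3.3333)·(3.3333) + (-1.6667)·(-1.6667) + (-3.6667)·(-3.6667)) / 5 = 57.3333/5 = 11.4667
  Sample standard deviations s_i = √(s[i,i]):
  s(A) = √(7.0667) = 2.6583
  s(B) = √(11.4667) = 3.3862

Step 3 — r_{ij} = s_{ij} / (s_i · s_j):
  r[A,A] = 1 (diagonal).
  r[A,B] = -2.7333 / (2.6583 · 3.3862) = -2.7333 / 9.0017 = -0.3036
  r[B,B] = 1 (diagonal).

R is symmetric with unit diagonal. Assembling:

R = [[1, -0.3036],
 [-0.3036, 1]]


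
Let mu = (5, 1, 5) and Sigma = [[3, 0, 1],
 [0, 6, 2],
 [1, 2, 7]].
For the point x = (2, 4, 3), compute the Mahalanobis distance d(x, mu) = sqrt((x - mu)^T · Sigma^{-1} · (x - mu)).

Step 1 — centre the observation: (x - mu) = (-3, 3, -2).

Step 2 — invert Sigma (cofactor / det for 3×3, or solve directly):
  Sigma^{-1} = [[0.3519, 0.0185, -0.0556],
 [0.0185, 0.1852, -0.0556],
 [-0.0556, -0.0556, 0.1667]].

Step 3 — form the quadratic (x - mu)^T · Sigma^{-1} · (x - mu):
  Sigma^{-1} · (x - mu) = (-0.8889, 0.6111, -0.3333).
  (x - mu)^T · [Sigma^{-1} · (x - mu)] = (-3)·(-0.8889) + (3)·(0.6111) + (-2)·(-0.3333) = 5.1667.

Step 4 — take square root: d = √(5.1667) ≈ 2.273.

d(x, mu) = √(5.1667) ≈ 2.273


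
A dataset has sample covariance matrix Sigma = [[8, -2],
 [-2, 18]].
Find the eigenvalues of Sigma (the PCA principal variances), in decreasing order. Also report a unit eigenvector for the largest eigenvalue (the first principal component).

Step 1 — characteristic polynomial of 2×2 Sigma:
  det(Sigma - λI) = λ² - trace · λ + det = 0.
  trace = 8 + 18 = 26, det = 8·18 - (-2)² = 140.
Step 2 — discriminant:
  Δ = trace² - 4·det = 676 - 560 = 116.
Step 3 — eigenvalues:
  λ = (trace ± √Δ)/2 = (26 ± 10.7703)/2,
  λ_1 = 18.3852,  λ_2 = 7.6148.

Step 4 — unit eigenvector for λ_1: solve (Sigma - λ_1 I)v = 0. First row:
  (8 - 18.3852)·v_x + (-2)·v_y = 0, i.e. (-10.3852)·v_x + (-2)·v_y = 0,
  so v ∝ (b, λ_1 - a) = (-2, 10.3852); multiply by -1 so the first entry is positive: u = (2, -10.3852).
  ||u|| = √((2)² + (-10.3852)²) = √(111.8516) ≈ 10.576,
  v_1 = u/||u|| ≈ (0.1891, -0.982) (||v_1|| = 1).

λ_1 = 18.3852,  λ_2 = 7.6148;  v_1 ≈ (0.1891, -0.982)


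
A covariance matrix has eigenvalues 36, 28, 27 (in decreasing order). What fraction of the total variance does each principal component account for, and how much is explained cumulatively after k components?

Step 1 — total variance = trace(Sigma) = Σ λ_i = 36 + 28 + 27 = 91.

Step 2 — fraction explained by component i = λ_i / Σ λ:
  PC1: 36/91 = 0.3956
  PC2: 28/91 = 0.3077
  PC3: 27/91 = 0.2967

Step 3 — cumulative fraction after k components = (λ_1 + ... + λ_k) / Σ λ:
  k = 1: 36/91 = 0.3956
  k = 2: (36 + 28)/91 = 64/91 = 0.7033
  k = 3: (36 + 28 + 27)/91 = 91/91 = 1

Summary (fraction, with percent):

explained: PC1 0.3956 (39.56%), PC2 0.3077 (30.77%), PC3 0.2967 (29.67%);  cumulative: 0.3956, 0.7033, 1


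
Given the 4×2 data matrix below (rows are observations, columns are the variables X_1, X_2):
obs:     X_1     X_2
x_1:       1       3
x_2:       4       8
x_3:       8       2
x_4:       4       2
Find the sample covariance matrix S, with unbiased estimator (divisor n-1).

Step 1 — column means:
  mean(X_1) = (1 + 4 + 8 + 4) / 4 = 17/4 = 4.25
  mean(X_2) = (3 + 8 + 2 + 2) / 4 = 15/4 = 3.75

Step 2 — sample covariance S[i,j] = (1/(n-1)) · Σ_k (x_{k,i} - mean_i) · (x_{k,j} - mean_j), with n-1 = 3.
  S[X_1,X_1] = ((-3.25)·(-3.25) + (-0.25)·(-0.25) + (3.75)·(3.75) + (-0.25)·(-0.25)) / 3 = 24.75/3 = 8.25
  S[X_1,X_2] = ((-3.25)·(-0.75) + (-0.25)·(4.25) + (3.75)·(-1.75) + (-0.25)·(-1.75)) / 3 = -4.75/3 = -1.5833
  S[X_2,X_2] = ((-0.75)·(-0.75) + (4.25)·(4.25) + (-1.75)·(-1.75) + (-1.75)·(-1.75)) / 3 = 24.75/3 = 8.25

S is symmetric (S[j,i] = S[i,j]). Assembling:

S = [[8.25, -1.5833],
 [-1.5833, 8.25]]


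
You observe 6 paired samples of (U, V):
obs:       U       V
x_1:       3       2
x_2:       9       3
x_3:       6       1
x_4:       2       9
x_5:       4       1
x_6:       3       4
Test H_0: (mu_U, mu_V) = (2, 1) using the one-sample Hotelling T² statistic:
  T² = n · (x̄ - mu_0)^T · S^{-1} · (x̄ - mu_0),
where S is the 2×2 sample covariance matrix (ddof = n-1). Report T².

Step 1 — sample mean vector:
  mean(U) = (3 + 9 + 6 + 2 + 4 + 3) / 6 = 27/6 = 4.5
  mean(V) = (2 + 3 + 1 + 9 + 1 + 4) / 6 = 20/6 = 3.3333
  x̄ = (4.5, 3.3333),  deviation x̄ - mu_0 = (4.5, 3.3333) - (2, 1) = (2.5, 2.3333).

Step 2 — sample covariance matrix, S[i,j] = (1/(n-1)) · Σ_k (x_{k,i} - mean_i) · (x_{k,j} - mean_j), divisor n-1 = 5:
  S[U,U] = ((-1.5)·(-1.5) + (4.5)·(4.5) + (1.5)·(1.5) + (-2.5)·(-2.5) + (-0.5)·(-0.5) + (-1.5)·(-1.5)) / 5 = 33.5/5 = 6.7
  S[U,V] = ((-1.5)·(-1.3333) + (4.5)·(-0.3333) + (1.5)·(-2.3333) + (-2.5)·(5.6667) + (-0.5)·(-2.3333) + (-1.5)·(0.6667)) / 5 = -17/5 = -3.4
  S[V,V] = ((-1.3333)·(-1.3333) + (-0.3333)·(-0.3333) + (-2.3333)·(-2.3333) + (5.6667)·(5.6667) + (-2.3333)·(-2.3333) + (0.6667)·(0.6667)) / 5 = 45.3333/5 = 9.0667
  S = [[6.7, -3.4],
 [-3.4, 9.0667]].

Step 3 — invert S. det(S) = 6.7·9.0667 - (-3.4)² = 49.1867.
  S^{-1} = (1/det) · [[d, -b], [-b, a]] = [[0.1843, 0.0691],
 [0.0691, 0.1362]].

Step 4 — quadratic form (x̄ - mu_0)^T · S^{-1} · (x̄ - mu_0):
  S^{-1} · (x̄ - mu_0) = (0.6221, 0.4906),
  (x̄ - mu_0)^T · [...] = (2.5)·(0.6221) + (2.3333)·(0.4906) = 2.7001.

Step 5 — scale by n: T² = 6 · 2.7001 = 16.2009.

T² ≈ 16.2009


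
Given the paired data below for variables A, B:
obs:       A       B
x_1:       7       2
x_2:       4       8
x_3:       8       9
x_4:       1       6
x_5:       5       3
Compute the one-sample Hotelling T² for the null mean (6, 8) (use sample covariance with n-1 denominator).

Step 1 — sample mean vector:
  mean(A) = (7 + 4 + 8 + 1 + 5) / 5 = 25/5 = 5
  mean(B) = (2 + 8 + 9 + 6 + 3) / 5 = 28/5 = 5.6
  x̄ = (5, 5.6),  deviation x̄ - mu_0 = (5, 5.6) - (6, 8) = (-1, -2.4).

Step 2 — sample covariance matrix, S[i,j] = (1/(n-1)) · Σ_k (x_{k,i} - mean_i) · (x_{k,j} - mean_j), divisor n-1 = 4:
  S[A,A] = ((2)·(2) + (-1)·(-1) + (3)·(3) + (-4)·(-4) + (0)·(0)) / 4 = 30/4 = 7.5
  S[A,B] = ((2)·(-3.6) + (-1)·(2.4) + (3)·(3.4) + (-4)·(0.4) + (0)·(-2.6)) / 4 = -1/4 = -0.25
  S[B,B] = ((-3.6)·(-3.6) + (2.4)·(2.4) + (3.4)·(3.4) + (0.4)·(0.4) + (-2.6)·(-2.6)) / 4 = 37.2/4 = 9.3
  S = [[7.5, -0.25],
 [-0.25, 9.3]].

Step 3 — invert S. det(S) = 7.5·9.3 - (-0.25)² = 69.6875.
  S^{-1} = (1/det) · [[d, -b], [-b, a]] = [[0.1335, 0.0036],
 [0.0036, 0.1076]].

Step 4 — quadratic form (x̄ - mu_0)^T · S^{-1} · (x̄ - mu_0):
  S^{-1} · (x̄ - mu_0) = (-0.1421, -0.2619),
  (x̄ - mu_0)^T · [...] = (-1)·(-0.1421) + (-2.4)·(-0.2619) = 0.7706.

Step 5 — scale by n: T² = 5 · 0.7706 = 3.8529.

T² ≈ 3.8529


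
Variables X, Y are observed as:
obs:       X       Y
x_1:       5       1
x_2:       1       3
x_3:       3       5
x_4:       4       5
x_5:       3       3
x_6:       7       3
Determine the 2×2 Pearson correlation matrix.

Step 1 — column means:
  mean(X) = (5 + 1 + 3 + 4 + 3 + 7) / 6 = 23/6 = 3.8333
  mean(Y) = (1 + 3 + 5 + 5 + 3 + 3) / 6 = 20/6 = 3.3333

Step 2 — sample variances and covariances s[i,j] = (1/(n-1)) · Σ_k (x_{k,i} - mean_i) · (x_{k,j} - mean_j), with n-1 = 5:
  s[X,X] = ((1.1667)·(1.1667) + (-2.8333)·(-2.8333) + (-0.8333)·(-0.8333) + (0.1667)·(0.1667) + (-0.8333)·(-0.8333) + (3.1667)·(3.1667)) / 5 = 20.8333/5 = 4.1667
  s[X,Y] = ((1.1667)·(-2.3333) + (-2.8333)·(-0.3333) + (-0.8333)·(1.6667) + (0.1667)·(1.6667) + (-0.8333)·(-0.3333) + (3.1667)·(-0.3333)) / 5 = -3.6667/5 = -0.7333
  s[Y,Y] = ((-2.3333)·(-2.3333) + (-0.3333)·(-0.3333) + (1.6667)·(1.6667) + (1.6667)·(1.6667) + (-0.3333)·(-0.3333) + (-0.3333)·(-0.3333)) / 5 = 11.3333/5 = 2.2667
  Sample standard deviations s_i = √(s[i,i]):
  s(X) = √(4.1667) = 2.0412
  s(Y) = √(2.2667) = 1.5055

Step 3 — r_{ij} = s_{ij} / (s_i · s_j):
  r[X,X] = 1 (diagonal).
  r[X,Y] = -0.7333 / (2.0412 · 1.5055) = -0.7333 / 3.0732 = -0.2386
  r[Y,Y] = 1 (diagonal).

R is symmetric with unit diagonal. Assembling:

R = [[1, -0.2386],
 [-0.2386, 1]]


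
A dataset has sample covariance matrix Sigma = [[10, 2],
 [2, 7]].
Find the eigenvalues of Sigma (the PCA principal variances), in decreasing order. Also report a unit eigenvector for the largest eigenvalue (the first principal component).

Step 1 — characteristic polynomial of 2×2 Sigma:
  det(Sigma - λI) = λ² - trace · λ + det = 0.
  trace = 10 + 7 = 17, det = 10·7 - (2)² = 66.
Step 2 — discriminant:
  Δ = trace² - 4·det = 289 - 264 = 25.
Step 3 — eigenvalues:
  λ = (trace ± √Δ)/2 = (17 ± 5)/2,
  λ_1 = 11,  λ_2 = 6.

Step 4 — unit eigenvector for λ_1: solve (Sigma - λ_1 I)v = 0. First row:
  (10 - 11)·v_x + (2)·v_y = 0, i.e. (-1)·v_x + (2)·v_y = 0,
  so v ∝ (b, λ_1 - a) = (2, 1) = u.
  ||u|| = √((2)² + (1)²) = √(5) ≈ 2.2361,
  v_1 = u/||u|| ≈ (0.8944, 0.4472) (||v_1|| = 1).

λ_1 = 11,  λ_2 = 6;  v_1 ≈ (0.8944, 0.4472)


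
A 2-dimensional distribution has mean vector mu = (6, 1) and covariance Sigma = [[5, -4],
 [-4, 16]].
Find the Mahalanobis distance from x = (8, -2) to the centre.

Step 1 — centre the observation: (x - mu) = (2, -3).

Step 2 — invert Sigma. det(Sigma) = 5·16 - (-4)² = 64.
  Sigma^{-1} = (1/det) · [[d, -b], [-b, a]] = [[0.25, 0.0625],
 [0.0625, 0.0781]].

Step 3 — form the quadratic (x - mu)^T · Sigma^{-1} · (x - mu):
  Sigma^{-1} · (x - mu) = (0.3125, -0.1094).
  (x - mu)^T · [Sigma^{-1} · (x - mu)] = (2)·(0.3125) + (-3)·(-0.1094) = 0.9531.

Step 4 — take square root: d = √(0.9531) ≈ 0.9763.

d(x, mu) = √(0.9531) ≈ 0.9763


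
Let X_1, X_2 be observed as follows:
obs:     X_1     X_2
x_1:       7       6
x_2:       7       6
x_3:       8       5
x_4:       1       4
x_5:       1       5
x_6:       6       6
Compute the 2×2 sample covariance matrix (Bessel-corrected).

Step 1 — column means:
  mean(X_1) = (7 + 7 + 8 + 1 + 1 + 6) / 6 = 30/6 = 5
  mean(X_2) = (6 + 6 + 5 + 4 + 5 + 6) / 6 = 32/6 = 5.3333

Step 2 — sample covariance S[i,j] = (1/(n-1)) · Σ_k (x_{k,i} - mean_i) · (x_{k,j} - mean_j), with n-1 = 5.
  S[X_1,X_1] = ((2)·(2) + (2)·(2) + (3)·(3) + (-4)·(-4) + (-4)·(-4) + (1)·(1)) / 5 = 50/5 = 10
  S[X_1,X_2] = ((2)·(0.6667) + (2)·(0.6667) + (3)·(-0.3333) + (-4)·(-1.3333) + (-4)·(-0.3333) + (1)·(0.6667)) / 5 = 9/5 = 1.8
  S[X_2,X_2] = ((0.6667)·(0.6667) + (0.6667)·(0.6667) + (-0.3333)·(-0.3333) + (-1.3333)·(-1.3333) + (-0.3333)·(-0.3333) + (0.6667)·(0.6667)) / 5 = 3.3333/5 = 0.6667

S is symmetric (S[j,i] = S[i,j]). Assembling:

S = [[10, 1.8],
 [1.8, 0.6667]]


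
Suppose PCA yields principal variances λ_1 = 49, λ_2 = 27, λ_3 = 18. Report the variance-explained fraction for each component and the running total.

Step 1 — total variance = trace(Sigma) = Σ λ_i = 49 + 27 + 18 = 94.

Step 2 — fraction explained by component i = λ_i / Σ λ:
  PC1: 49/94 = 0.5213
  PC2: 27/94 = 0.2872
  PC3: 18/94 = 0.1915

Step 3 — cumulative fraction after k components = (λ_1 + ... + λ_k) / Σ λ:
  k = 1: 49/94 = 0.5213
  k = 2: (49 + 27)/94 = 76/94 = 0.8085
  k = 3: (49 + 27 + 18)/94 = 94/94 = 1

Summary (fraction, with percent):

explained: PC1 0.5213 (52.13%), PC2 0.2872 (28.72%), PC3 0.1915 (19.15%);  cumulative: 0.5213, 0.8085, 1


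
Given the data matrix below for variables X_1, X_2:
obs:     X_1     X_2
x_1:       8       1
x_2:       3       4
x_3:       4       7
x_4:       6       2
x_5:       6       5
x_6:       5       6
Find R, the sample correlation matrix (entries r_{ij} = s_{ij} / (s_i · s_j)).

Step 1 — column means:
  mean(X_1) = (8 + 3 + 4 + 6 + 6 + 5) / 6 = 32/6 = 5.3333
  mean(X_2) = (1 + 4 + 7 + 2 + 5 + 6) / 6 = 25/6 = 4.1667

Step 2 — sample variances and covariances s[i,j] = (1/(n-1)) · Σ_k (x_{k,i} - mean_i) · (x_{k,j} - mean_j), with n-1 = 5:
  s[X_1,X_1] = ((2.6667)·(2.6667) + (-2.3333)·(-2.3333) + (-1.3333)·(-1.3333) + (0.6667)·(0.6667) + (0.6667)·(0.6667) + (-0.3333)·(-0.3333)) / 5 = 15.3333/5 = 3.0667
  s[X_1,X_2] = ((2.6667)·(-3.1667) + (-2.3333)·(-0.1667) + (-1.3333)·(2.8333) + (0.6667)·(-2.1667) + (0.6667)·(0.8333) + (-0.3333)·(1.8333)) / 5 = -13.3333/5 = -2.6667
  s[X_2,X_2] = ((-3.1667)·(-3.1667) + (-0.1667)·(-0.1667) + (2.8333)·(2.8333) + (-2.1667)·(-2.1667) + (0.8333)·(0.8333) + (1.8333)·(1.8333)) / 5 = 26.8333/5 = 5.3667
  Sample standard deviations s_i = √(s[i,i]):
  s(X_1) = √(3.0667) = 1.7512
  s(X_2) = √(5.3667) = 2.3166

Step 3 — r_{ij} = s_{ij} / (s_i · s_j):
  r[X_1,X_1] = 1 (diagonal).
  r[X_1,X_2] = -2.6667 / (1.7512 · 2.3166) = -2.6667 / 4.0568 = -0.6573
  r[X_2,X_2] = 1 (diagonal).

R is symmetric with unit diagonal. Assembling:

R = [[1, -0.6573],
 [-0.6573, 1]]


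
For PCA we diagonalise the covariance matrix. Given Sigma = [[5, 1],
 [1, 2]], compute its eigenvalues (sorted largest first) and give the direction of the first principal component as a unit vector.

Step 1 — characteristic polynomial of 2×2 Sigma:
  det(Sigma - λI) = λ² - trace · λ + det = 0.
  trace = 5 + 2 = 7, det = 5·2 - (1)² = 9.
Step 2 — discriminant:
  Δ = trace² - 4·det = 49 - 36 = 13.
Step 3 — eigenvalues:
  λ = (trace ± √Δ)/2 = (7 ± 3.6056)/2,
  λ_1 = 5.3028,  λ_2 = 1.6972.

Step 4 — unit eigenvector for λ_1: solve (Sigma - λ_1 I)v = 0. First row:
  (5 - 5.3028)·v_x + (1)·v_y = 0, i.e. (-0.3028)·v_x + (1)·v_y = 0,
  so v ∝ (b, λ_1 - a) = (1, 0.3028) = u.
  ||u|| = √((1)² + (0.3028)²) = √(1.0917) ≈ 1.0448,
  v_1 = u/||u|| ≈ (0.9571, 0.2898) (||v_1|| = 1).

λ_1 = 5.3028,  λ_2 = 1.6972;  v_1 ≈ (0.9571, 0.2898)


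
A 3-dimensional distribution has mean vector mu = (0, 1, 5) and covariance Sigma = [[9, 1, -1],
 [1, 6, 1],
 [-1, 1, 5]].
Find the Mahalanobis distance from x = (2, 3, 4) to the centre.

Step 1 — centre the observation: (x - mu) = (2, 2, -1).

Step 2 — invert Sigma (cofactor / det for 3×3, or solve directly):
  Sigma^{-1} = [[0.1169, -0.0242, 0.0282],
 [-0.0242, 0.1774, -0.0403],
 [0.0282, -0.0403, 0.2137]].

Step 3 — form the quadratic (x - mu)^T · Sigma^{-1} · (x - mu):
  Sigma^{-1} · (x - mu) = (0.1573, 0.3468, -0.2379).
  (x - mu)^T · [Sigma^{-1} · (x - mu)] = (2)·(0.1573) + (2)·(0.3468) + (-1)·(-0.2379) = 1.246.

Step 4 — take square root: d = √(1.246) ≈ 1.1162.

d(x, mu) = √(1.246) ≈ 1.1162


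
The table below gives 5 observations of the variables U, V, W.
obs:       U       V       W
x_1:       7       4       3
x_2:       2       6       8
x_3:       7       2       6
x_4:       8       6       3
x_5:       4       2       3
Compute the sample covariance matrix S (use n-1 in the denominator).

Step 1 — column means:
  mean(U) = (7 + 2 + 7 + 8 + 4) / 5 = 28/5 = 5.6
  mean(V) = (4 + 6 + 2 + 6 + 2) / 5 = 20/5 = 4
  mean(W) = (3 + 8 + 6 + 3 + 3) / 5 = 23/5 = 4.6

Step 2 — sample covariance S[i,j] = (1/(n-1)) · Σ_k (x_{k,i} - mean_i) · (x_{k,j} - mean_j), with n-1 = 4.
  S[U,U] = ((1.4)·(1.4) + (-3.6)·(-3.6) + (1.4)·(1.4) + (2.4)·(2.4) + (-1.6)·(-1.6)) / 4 = 25.2/4 = 6.3
  S[U,V] = ((1.4)·(0) + (-3.6)·(2) + (1.4)·(-2) + (2.4)·(2) + (-1.6)·(-2)) / 4 = -2/4 = -0.5
  S[U,W] = ((1.4)·(-1.6) + (-3.6)·(3.4) + (1.4)·(1.4) + (2.4)·(-1.6) + (-1.6)·(-1.6)) / 4 = -13.8/4 = -3.45
  S[V,V] = ((0)·(0) + (2)·(2) + (-2)·(-2) + (2)·(2) + (-2)·(-2)) / 4 = 16/4 = 4
  S[V,W] = ((0)·(-1.6) + (2)·(3.4) + (-2)·(1.4) + (2)·(-1.6) + (-2)·(-1.6)) / 4 = 4/4 = 1
  S[W,W] = ((-1.6)·(-1.6) + (3.4)·(3.4) + (1.4)·(1.4) + (-1.6)·(-1.6) + (-1.6)·(-1.6)) / 4 = 21.2/4 = 5.3

S is symmetric (S[j,i] = S[i,j]). Assembling:

S = [[6.3, -0.5, -3.45],
 [-0.5, 4, 1],
 [-3.45, 1, 5.3]]


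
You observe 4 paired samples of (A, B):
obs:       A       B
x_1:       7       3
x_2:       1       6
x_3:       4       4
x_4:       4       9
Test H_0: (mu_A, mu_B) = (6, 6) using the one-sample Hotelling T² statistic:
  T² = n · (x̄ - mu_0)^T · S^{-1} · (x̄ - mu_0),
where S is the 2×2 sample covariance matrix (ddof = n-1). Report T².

Step 1 — sample mean vector:
  mean(A) = (7 + 1 + 4 + 4) / 4 = 16/4 = 4
  mean(B) = (3 + 6 + 4 + 9) / 4 = 22/4 = 5.5
  x̄ = (4, 5.5),  deviation x̄ - mu_0 = (4, 5.5) - (6, 6) = (-2, -0.5).

Step 2 — sample covariance matrix, S[i,j] = (1/(n-1)) · Σ_k (x_{k,i} - mean_i) · (x_{k,j} - mean_j), divisor n-1 = 3:
  S[A,A] = ((3)·(3) + (-3)·(-3) + (0)·(0) + (0)·(0)) / 3 = 18/3 = 6
  S[A,B] = ((3)·(-2.5) + (-3)·(0.5) + (0)·(-1.5) + (0)·(3.5)) / 3 = -9/3 = -3
  S[B,B] = ((-2.5)·(-2.5) + (0.5)·(0.5) + (-1.5)·(-1.5) + (3.5)·(3.5)) / 3 = 21/3 = 7
  S = [[6, -3],
 [-3, 7]].

Step 3 — invert S. det(S) = 6·7 - (-3)² = 33.
  S^{-1} = (1/det) · [[d, -b], [-b, a]] = [[0.2121, 0.0909],
 [0.0909, 0.1818]].

Step 4 — quadratic form (x̄ - mu_0)^T · S^{-1} · (x̄ - mu_0):
  S^{-1} · (x̄ - mu_0) = (-0.4697, -0.2727),
  (x̄ - mu_0)^T · [...] = (-2)·(-0.4697) + (-0.5)·(-0.2727) = 1.0758.

Step 5 — scale by n: T² = 4 · 1.0758 = 4.303.

T² ≈ 4.303


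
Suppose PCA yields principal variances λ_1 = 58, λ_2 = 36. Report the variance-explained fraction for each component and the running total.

Step 1 — total variance = trace(Sigma) = Σ λ_i = 58 + 36 = 94.

Step 2 — fraction explained by component i = λ_i / Σ λ:
  PC1: 58/94 = 0.617
  PC2: 36/94 = 0.383

Step 3 — cumulative fraction after k components = (λ_1 + ... + λ_k) / Σ λ:
  k = 1: 58/94 = 0.617
  k = 2: (58 + 36)/94 = 94/94 = 1

Summary (fraction, with percent):

explained: PC1 0.617 (61.7%), PC2 0.383 (38.3%);  cumulative: 0.617, 1


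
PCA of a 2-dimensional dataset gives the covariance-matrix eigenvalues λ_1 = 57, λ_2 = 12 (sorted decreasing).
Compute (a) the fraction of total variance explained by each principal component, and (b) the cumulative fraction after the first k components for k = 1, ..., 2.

Step 1 — total variance = trace(Sigma) = Σ λ_i = 57 + 12 = 69.

Step 2 — fraction explained by component i = λ_i / Σ λ:
  PC1: 57/69 = 0.8261
  PC2: 12/69 = 0.1739

Step 3 — cumulative fraction after k components = (λ_1 + ... + λ_k) / Σ λ:
  k = 1: 57/69 = 0.8261
  k = 2: (57 + 12)/69 = 69/69 = 1

Summary (fraction, with percent):

explained: PC1 0.8261 (82.61%), PC2 0.1739 (17.39%);  cumulative: 0.8261, 1


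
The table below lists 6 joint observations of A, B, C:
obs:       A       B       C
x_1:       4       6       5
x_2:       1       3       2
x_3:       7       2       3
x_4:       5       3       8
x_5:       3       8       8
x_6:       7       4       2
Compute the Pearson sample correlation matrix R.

Step 1 — column means:
  mean(A) = (4 + 1 + 7 + 5 + 3 + 7) / 6 = 27/6 = 4.5
  mean(B) = (6 + 3 + 2 + 3 + 8 + 4) / 6 = 26/6 = 4.3333
  mean(C) = (5 + 2 + 3 + 8 + 8 + 2) / 6 = 28/6 = 4.6667

Step 2 — sample variances and covariances s[i,j] = (1/(n-1)) · Σ_k (x_{k,i} - mean_i) · (x_{k,j} - mean_j), with n-1 = 5:
  s[A,A] = ((-0.5)·(-0.5) + (-3.5)·(-3.5) + (2.5)·(2.5) + (0.5)·(0.5) + (-1.5)·(-1.5) + (2.5)·(2.5)) / 5 = 27.5/5 = 5.5
  s[A,B] = ((-0.5)·(1.6667) + (-3.5)·(-1.3333) + (2.5)·(-2.3333) + (0.5)·(-1.3333) + (-1.5)·(3.6667) + (2.5)·(-0.3333)) / 5 = -9/5 = -1.8
  s[A,C] = ((-0.5)·(0.3333) + (-3.5)·(-2.6667) + (2.5)·(-1.6667) + (0.5)·(3.3333) + (-1.5)·(3.3333) + (2.5)·(-2.6667)) / 5 = -5/5 = -1
  s[B,B] = ((1.6667)·(1.6667) + (-1.3333)·(-1.3333) + (-2.3333)·(-2.3333) + (-1.3333)·(-1.3333) + (3.6667)·(3.6667) + (-0.3333)·(-0.3333)) / 5 = 25.3333/5 = 5.0667
  s[B,C] = ((1.6667)·(0.3333) + (-1.3333)·(-2.6667) + (-2.3333)·(-1.6667) + (-1.3333)·(3.3333) + (3.6667)·(3.3333) + (-0.3333)·(-2.6667)) / 5 = 16.6667/5 = 3.3333
  s[C,C] = ((0.3333)·(0.3333) + (-2.6667)·(-2.6667) + (-1.6667)·(-1.6667) + (3.3333)·(3.3333) + (3.3333)·(3.3333) + (-2.6667)·(-2.6667)) / 5 = 39.3333/5 = 7.8667
  Sample standard deviations s_i = √(s[i,i]):
  s(A) = √(5.5) = 2.3452
  s(B) = √(5.0667) = 2.2509
  s(C) = √(7.8667) = 2.8048

Step 3 — r_{ij} = s_{ij} / (s_i · s_j):
  r[A,A] = 1 (diagonal).
  r[A,B] = -1.8 / (2.3452 · 2.2509) = -1.8 / 5.2789 = -0.341
  r[A,C] = -1 / (2.3452 · 2.8048) = -1 / 6.5777 = -0.152
  r[B,B] = 1 (diagonal).
  r[B,C] = 3.3333 / (2.2509 · 2.8048) = 3.3333 / 6.3133 = 0.528
  r[C,C] = 1 (diagonal).

R is symmetric with unit diagonal. Assembling:

R = [[1, -0.341, -0.152],
 [-0.341, 1, 0.528],
 [-0.152, 0.528, 1]]


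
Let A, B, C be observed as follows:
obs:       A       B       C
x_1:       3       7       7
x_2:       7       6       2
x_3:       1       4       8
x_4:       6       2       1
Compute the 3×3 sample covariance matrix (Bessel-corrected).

Step 1 — column means:
  mean(A) = (3 + 7 + 1 + 6) / 4 = 17/4 = 4.25
  mean(B) = (7 + 6 + 4 + 2) / 4 = 19/4 = 4.75
  mean(C) = (7 + 2 + 8 + 1) / 4 = 18/4 = 4.5

Step 2 — sample covariance S[i,j] = (1/(n-1)) · Σ_k (x_{k,i} - mean_i) · (x_{k,j} - mean_j), with n-1 = 3.
  S[A,A] = ((-1.25)·(-1.25) + (2.75)·(2.75) + (-3.25)·(-3.25) + (1.75)·(1.75)) / 3 = 22.75/3 = 7.5833
  S[A,B] = ((-1.25)·(2.25) + (2.75)·(1.25) + (-3.25)·(-0.75) + (1.75)·(-2.75)) / 3 = -1.75/3 = -0.5833
  S[A,C] = ((-1.25)·(2.5) + (2.75)·(-2.5) + (-3.25)·(3.5) + (1.75)·(-3.5)) / 3 = -27.5/3 = -9.1667
  S[B,B] = ((2.25)·(2.25) + (1.25)·(1.25) + (-0.75)·(-0.75) + (-2.75)·(-2.75)) / 3 = 14.75/3 = 4.9167
  S[B,C] = ((2.25)·(2.5) + (1.25)·(-2.5) + (-0.75)·(3.5) + (-2.75)·(-3.5)) / 3 = 9.5/3 = 3.1667
  S[C,C] = ((2.5)·(2.5) + (-2.5)·(-2.5) + (3.5)·(3.5) + (-3.5)·(-3.5)) / 3 = 37/3 = 12.3333

S is symmetric (S[j,i] = S[i,j]). Assembling:

S = [[7.5833, -0.5833, -9.1667],
 [-0.5833, 4.9167, 3.1667],
 [-9.1667, 3.1667, 12.3333]]


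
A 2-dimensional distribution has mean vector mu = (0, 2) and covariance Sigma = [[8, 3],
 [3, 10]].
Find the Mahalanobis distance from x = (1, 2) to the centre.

Step 1 — centre the observation: (x - mu) = (1, 0).

Step 2 — invert Sigma. det(Sigma) = 8·10 - (3)² = 71.
  Sigma^{-1} = (1/det) · [[d, -b], [-b, a]] = [[0.1408, -0.0423],
 [-0.0423, 0.1127]].

Step 3 — form the quadratic (x - mu)^T · Sigma^{-1} · (x - mu):
  Sigma^{-1} · (x - mu) = (0.1408, -0.0423).
  (x - mu)^T · [Sigma^{-1} · (x - mu)] = (1)·(0.1408) + (0)·(-0.0423) = 0.1408.

Step 4 — take square root: d = √(0.1408) ≈ 0.3753.

d(x, mu) = √(0.1408) ≈ 0.3753


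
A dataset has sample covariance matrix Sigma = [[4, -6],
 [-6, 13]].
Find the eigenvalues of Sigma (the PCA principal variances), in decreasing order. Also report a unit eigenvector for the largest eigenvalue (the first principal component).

Step 1 — characteristic polynomial of 2×2 Sigma:
  det(Sigma - λI) = λ² - trace · λ + det = 0.
  trace = 4 + 13 = 17, det = 4·13 - (-6)² = 16.
Step 2 — discriminant:
  Δ = trace² - 4·det = 289 - 64 = 225.
Step 3 — eigenvalues:
  λ = (trace ± √Δ)/2 = (17 ± 15)/2,
  λ_1 = 16,  λ_2 = 1.

Step 4 — unit eigenvector for λ_1: solve (Sigma - λ_1 I)v = 0. First row:
  (4 - 16)·v_x + (-6)·v_y = 0, i.e. (-12)·v_x + (-6)·v_y = 0,
  so v ∝ (b, λ_1 - a) = (-6, 12); multiply by -1 so the first entry is positive: u = (6, -12).
  ||u|| = √((6)² + (-12)²) = √(180) ≈ 13.4164,
  v_1 = u/||u|| ≈ (0.4472, -0.8944) (||v_1|| = 1).

λ_1 = 16,  λ_2 = 1;  v_1 ≈ (0.4472, -0.8944)


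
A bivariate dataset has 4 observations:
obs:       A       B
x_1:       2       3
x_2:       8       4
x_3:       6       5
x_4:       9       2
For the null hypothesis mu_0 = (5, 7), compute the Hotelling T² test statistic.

Step 1 — sample mean vector:
  mean(A) = (2 + 8 + 6 + 9) / 4 = 25/4 = 6.25
  mean(B) = (3 + 4 + 5 + 2) / 4 = 14/4 = 3.5
  x̄ = (6.25, 3.5),  deviation x̄ - mu_0 = (6.25, 3.5) - (5, 7) = (1.25, -3.5).

Step 2 — sample covariance matrix, S[i,j] = (1/(n-1)) · Σ_k (x_{k,i} - mean_i) · (x_{k,j} - mean_j), divisor n-1 = 3:
  S[A,A] = ((-4.25)·(-4.25) + (1.75)·(1.75) + (-0.25)·(-0.25) + (2.75)·(2.75)) / 3 = 28.75/3 = 9.5833
  S[A,B] = ((-4.25)·(-0.5) + (1.75)·(0.5) + (-0.25)·(1.5) + (2.75)·(-1.5)) / 3 = -1.5/3 = -0.5
  S[B,B] = ((-0.5)·(-0.5) + (0.5)·(0.5) + (1.5)·(1.5) + (-1.5)·(-1.5)) / 3 = 5/3 = 1.6667
  S = [[9.5833, -0.5],
 [-0.5, 1.6667]].

Step 3 — invert S. det(S) = 9.5833·1.6667 - (-0.5)² = 15.7222.
  S^{-1} = (1/det) · [[d, -b], [-b, a]] = [[0.106, 0.0318],
 [0.0318, 0.6095]].

Step 4 — quadratic form (x̄ - mu_0)^T · S^{-1} · (x̄ - mu_0):
  S^{-1} · (x̄ - mu_0) = (0.0212, -2.0936),
  (x̄ - mu_0)^T · [...] = (1.25)·(0.0212) + (-3.5)·(-2.0936) = 7.3542.

Step 5 — scale by n: T² = 4 · 7.3542 = 29.417.

T² ≈ 29.417


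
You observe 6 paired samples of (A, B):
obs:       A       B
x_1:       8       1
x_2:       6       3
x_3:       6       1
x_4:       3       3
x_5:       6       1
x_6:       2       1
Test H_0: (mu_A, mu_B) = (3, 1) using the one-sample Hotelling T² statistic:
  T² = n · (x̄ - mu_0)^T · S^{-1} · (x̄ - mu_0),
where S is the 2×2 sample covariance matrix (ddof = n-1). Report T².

Step 1 — sample mean vector:
  mean(A) = (8 + 6 + 6 + 3 + 6 + 2) / 6 = 31/6 = 5.1667
  mean(B) = (1 + 3 + 1 + 3 + 1 + 1) / 6 = 10/6 = 1.6667
  x̄ = (5.1667, 1.6667),  deviation x̄ - mu_0 = (5.1667, 1.6667) - (3, 1) = (2.1667, 0.6667).

Step 2 — sample covariance matrix, S[i,j] = (1/(n-1)) · Σ_k (x_{k,i} - mean_i) · (x_{k,j} - mean_j), divisor n-1 = 5:
  S[A,A] = ((2.8333)·(2.8333) + (0.8333)·(0.8333) + (0.8333)·(0.8333) + (-2.1667)·(-2.1667) + (0.8333)·(0.8333) + (-3.1667)·(-3.1667)) / 5 = 24.8333/5 = 4.9667
  S[A,B] = ((2.8333)·(-0.6667) + (0.8333)·(1.3333) + (0.8333)·(-0.6667) + (-2.1667)·(1.3333) + (0.8333)·(-0.6667) + (-3.1667)·(-0.6667)) / 5 = -2.6667/5 = -0.5333
  S[B,B] = ((-0.6667)·(-0.6667) + (1.3333)·(1.3333) + (-0.6667)·(-0.6667) + (1.3333)·(1.3333) + (-0.6667)·(-0.6667) + (-0.6667)·(-0.6667)) / 5 = 5.3333/5 = 1.0667
  S = [[4.9667, -0.5333],
 [-0.5333, 1.0667]].

Step 3 — invert S. det(S) = 4.9667·1.0667 - (-0.5333)² = 5.0133.
  S^{-1} = (1/det) · [[d, -b], [-b, a]] = [[0.2128, 0.1064],
 [0.1064, 0.9907]].

Step 4 — quadratic form (x̄ - mu_0)^T · S^{-1} · (x̄ - mu_0):
  S^{-1} · (x̄ - mu_0) = (0.5319, 0.891),
  (x̄ - mu_0)^T · [...] = (2.1667)·(0.5319) + (0.6667)·(0.891) = 1.7465.

Step 5 — scale by n: T² = 6 · 1.7465 = 10.4787.

T² ≈ 10.4787


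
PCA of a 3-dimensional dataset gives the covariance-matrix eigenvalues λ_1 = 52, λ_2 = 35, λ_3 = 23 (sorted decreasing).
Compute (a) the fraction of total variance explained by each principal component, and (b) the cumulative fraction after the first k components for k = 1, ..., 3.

Step 1 — total variance = trace(Sigma) = Σ λ_i = 52 + 35 + 23 = 110.

Step 2 — fraction explained by component i = λ_i / Σ λ:
  PC1: 52/110 = 0.4727
  PC2: 35/110 = 0.3182
  PC3: 23/110 = 0.2091

Step 3 — cumulative fraction after k components = (λ_1 + ... + λ_k) / Σ λ:
  k = 1: 52/110 = 0.4727
  k = 2: (52 + 35)/110 = 87/110 = 0.7909
  k = 3: (52 + 35 + 23)/110 = 110/110 = 1

Summary (fraction, with percent):

explained: PC1 0.4727 (47.27%), PC2 0.3182 (31.82%), PC3 0.2091 (20.91%);  cumulative: 0.4727, 0.7909, 1


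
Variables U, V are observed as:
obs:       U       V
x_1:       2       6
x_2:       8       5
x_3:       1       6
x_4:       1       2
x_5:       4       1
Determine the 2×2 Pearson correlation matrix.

Step 1 — column means:
  mean(U) = (2 + 8 + 1 + 1 + 4) / 5 = 16/5 = 3.2
  mean(V) = (6 + 5 + 6 + 2 + 1) / 5 = 20/5 = 4

Step 2 — sample variances and covariances s[i,j] = (1/(n-1)) · Σ_k (x_{k,i} - mean_i) · (x_{k,j} - mean_j), with n-1 = 4:
  s[U,U] = ((-1.2)·(-1.2) + (4.8)·(4.8) + (-2.2)·(-2.2) + (-2.2)·(-2.2) + (0.8)·(0.8)) / 4 = 34.8/4 = 8.7
  s[U,V] = ((-1.2)·(2) + (4.8)·(1) + (-2.2)·(2) + (-2.2)·(-2) + (0.8)·(-3)) / 4 = 0/4 = 0
  s[V,V] = ((2)·(2) + (1)·(1) + (2)·(2) + (-2)·(-2) + (-3)·(-3)) / 4 = 22/4 = 5.5
  Sample standard deviations s_i = √(s[i,i]):
  s(U) = √(8.7) = 2.9496
  s(V) = √(5.5) = 2.3452

Step 3 — r_{ij} = s_{ij} / (s_i · s_j):
  r[U,U] = 1 (diagonal).
  r[U,V] = 0 / (2.9496 · 2.3452) = 0 / 6.9174 = 0
  r[V,V] = 1 (diagonal).

R is symmetric with unit diagonal. Assembling:

R = [[1, 0],
 [0, 1]]


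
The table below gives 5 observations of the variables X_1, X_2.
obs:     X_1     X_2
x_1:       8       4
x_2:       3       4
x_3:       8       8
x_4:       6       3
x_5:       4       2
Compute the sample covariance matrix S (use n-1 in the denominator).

Step 1 — column means:
  mean(X_1) = (8 + 3 + 8 + 6 + 4) / 5 = 29/5 = 5.8
  mean(X_2) = (4 + 4 + 8 + 3 + 2) / 5 = 21/5 = 4.2

Step 2 — sample covariance S[i,j] = (1/(n-1)) · Σ_k (x_{k,i} - mean_i) · (x_{k,j} - mean_j), with n-1 = 4.
  S[X_1,X_1] = ((2.2)·(2.2) + (-2.8)·(-2.8) + (2.2)·(2.2) + (0.2)·(0.2) + (-1.8)·(-1.8)) / 4 = 20.8/4 = 5.2
  S[X_1,X_2] = ((2.2)·(-0.2) + (-2.8)·(-0.2) + (2.2)·(3.8) + (0.2)·(-1.2) + (-1.8)·(-2.2)) / 4 = 12.2/4 = 3.05
  S[X_2,X_2] = ((-0.2)·(-0.2) + (-0.2)·(-0.2) + (3.8)·(3.8) + (-1.2)·(-1.2) + (-2.2)·(-2.2)) / 4 = 20.8/4 = 5.2

S is symmetric (S[j,i] = S[i,j]). Assembling:

S = [[5.2, 3.05],
 [3.05, 5.2]]


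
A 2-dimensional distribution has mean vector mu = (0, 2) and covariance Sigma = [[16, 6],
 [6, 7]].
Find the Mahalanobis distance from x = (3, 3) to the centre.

Step 1 — centre the observation: (x - mu) = (3, 1).

Step 2 — invert Sigma. det(Sigma) = 16·7 - (6)² = 76.
  Sigma^{-1} = (1/det) · [[d, -b], [-b, a]] = [[0.0921, -0.0789],
 [-0.0789, 0.2105]].

Step 3 — form the quadratic (x - mu)^T · Sigma^{-1} · (x - mu):
  Sigma^{-1} · (x - mu) = (0.1974, -0.0263).
  (x - mu)^T · [Sigma^{-1} · (x - mu)] = (3)·(0.1974) + (1)·(-0.0263) = 0.5658.

Step 4 — take square root: d = √(0.5658) ≈ 0.7522.

d(x, mu) = √(0.5658) ≈ 0.7522


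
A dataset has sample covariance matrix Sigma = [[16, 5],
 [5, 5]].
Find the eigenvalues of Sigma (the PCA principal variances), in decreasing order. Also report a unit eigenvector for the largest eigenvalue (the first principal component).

Step 1 — characteristic polynomial of 2×2 Sigma:
  det(Sigma - λI) = λ² - trace · λ + det = 0.
  trace = 16 + 5 = 21, det = 16·5 - (5)² = 55.
Step 2 — discriminant:
  Δ = trace² - 4·det = 441 - 220 = 221.
Step 3 — eigenvalues:
  λ = (trace ± √Δ)/2 = (21 ± 14.8661)/2,
  λ_1 = 17.933,  λ_2 = 3.067.

Step 4 — unit eigenvector for λ_1: solve (Sigma - λ_1 I)v = 0. First row:
  (16 - 17.933)·v_x + (5)·v_y = 0, i.e. (-1.933)·v_x + (5)·v_y = 0,
  so v ∝ (b, λ_1 - a) = (5, 1.933) = u.
  ||u|| = √((5)² + (1.933)²) = √(28.7366) ≈ 5.3607,
  v_1 = u/||u|| ≈ (0.9327, 0.3606) (||v_1|| = 1).

λ_1 = 17.933,  λ_2 = 3.067;  v_1 ≈ (0.9327, 0.3606)


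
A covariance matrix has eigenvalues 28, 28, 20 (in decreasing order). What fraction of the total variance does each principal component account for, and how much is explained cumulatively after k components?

Step 1 — total variance = trace(Sigma) = Σ λ_i = 28 + 28 + 20 = 76.

Step 2 — fraction explained by component i = λ_i / Σ λ:
  PC1: 28/76 = 0.3684
  PC2: 28/76 = 0.3684
  PC3: 20/76 = 0.2632

Step 3 — cumulative fraction after k components = (λ_1 + ... + λ_k) / Σ λ:
  k = 1: 28/76 = 0.3684
  k = 2: (28 + 28)/76 = 56/76 = 0.7368
  k = 3: (28 + 28 + 20)/76 = 76/76 = 1

Summary (fraction, with percent):

explained: PC1 0.3684 (36.84%), PC2 0.3684 (36.84%), PC3 0.2632 (26.32%);  cumulative: 0.3684, 0.7368, 1


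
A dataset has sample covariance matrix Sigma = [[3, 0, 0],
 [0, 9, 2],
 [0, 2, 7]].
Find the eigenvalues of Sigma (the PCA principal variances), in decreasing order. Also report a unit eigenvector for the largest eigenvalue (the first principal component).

Step 1 — characteristic polynomial p(λ) = det(λI - Sigma) = λ³ - tr·λ² + c_1·λ - det, where tr = trace, c_1 = sum of the principal 2×2 minors, det = det(Sigma):
  tr = 3 + 9 + 7 = 19,
  c_1 = (3·9 - (0)²) + (3·7 - (0)²) + (9·7 - (2)²) = 27 + 21 + 59 = 107,
  det = 3·(9·7 - (2)²) - (0)·((0)·7 - (2)·(0)) + (0)·((0)·(2) - 9·(0)) = 3·(59) - (0)·(0) + (0)·(0) = 177.
  So p(λ) = λ³ - 19λ² + 107λ - 177.
Step 2 — look for an integer root (rational root theorem: any rational root is an integer divisor of 177). Testing λ = 3:
  p(3) = 27 - 171 + 321 - 177 = 0  ✓
  Dividing out (λ - 3): p(λ) = (λ - 3)(λ² - 16λ + 59).
Step 3 — remaining eigenvalues from the quadratic λ² - 16λ + 59 = 0:
  Δ = 16² - 4·59 = 256 - 236 = 20,  λ = (16 ± √20)/2 = (16 ± 4.4721)/2 ≈ 10.2361 or 5.7639.
  Sorted: λ_1 = 10.2361,  λ_2 = 5.7639,  λ_3 = 3  (check: sum = 19 = tr ✓).

Step 4 — unit eigenvector for λ_1 ≈ 10.2361: v spans the null space of (Sigma - λ_1 I), whose rows are
  r_1 = (-7.2361, 0, 0),  r_2 = (0, -1.2361, 2),  r_3 = (0, 2, -3.2361).
  v is orthogonal to every row, so take v ∝ r_1 × r_2 = ((0)·(2) - (0)·(-1.2361), (0)·(0) - (-7.2361)·(2), (-7.2361)·(-1.2361) - (0)·(0)) ≈ (0, 14.4721, 8.9443).
  Let u = (0, 14.4721, 8.9443).
  ||u|| = √((0)² + (14.4721)² + (8.9443)²) = √(289.4427) ≈ 17.013,  v_1 = u/||u|| ≈ (0, 0.8507, 0.5257) (||v_1|| = 1).

λ_1 = 10.2361,  λ_2 = 5.7639,  λ_3 = 3;  v_1 ≈ (0, 0.8507, 0.5257)


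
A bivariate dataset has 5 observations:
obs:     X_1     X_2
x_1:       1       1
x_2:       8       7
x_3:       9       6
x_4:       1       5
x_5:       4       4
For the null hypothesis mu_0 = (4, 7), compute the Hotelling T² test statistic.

Step 1 — sample mean vector:
  mean(X_1) = (1 + 8 + 9 + 1 + 4) / 5 = 23/5 = 4.6
  mean(X_2) = (1 + 7 + 6 + 5 + 4) / 5 = 23/5 = 4.6
  x̄ = (4.6, 4.6),  deviation x̄ - mu_0 = (4.6, 4.6) - (4, 7) = (0.6, -2.4).

Step 2 — sample covariance matrix, S[i,j] = (1/(n-1)) · Σ_k (x_{k,i} - mean_i) · (x_{k,j} - mean_j), divisor n-1 = 4:
  S[X_1,X_1] = ((-3.6)·(-3.6) + (3.4)·(3.4) + (4.4)·(4.4) + (-3.6)·(-3.6) + (-0.6)·(-0.6)) / 4 = 57.2/4 = 14.3
  S[X_1,X_2] = ((-3.6)·(-3.6) + (3.4)·(2.4) + (4.4)·(1.4) + (-3.6)·(0.4) + (-0.6)·(-0.6)) / 4 = 26.2/4 = 6.55
  S[X_2,X_2] = ((-3.6)·(-3.6) + (2.4)·(2.4) + (1.4)·(1.4) + (0.4)·(0.4) + (-0.6)·(-0.6)) / 4 = 21.2/4 = 5.3
  S = [[14.3, 6.55],
 [6.55, 5.3]].

Step 3 — invert S. det(S) = 14.3·5.3 - (6.55)² = 32.8875.
  S^{-1} = (1/det) · [[d, -b], [-b, a]] = [[0.1612, -0.1992],
 [-0.1992, 0.4348]].

Step 4 — quadratic form (x̄ - mu_0)^T · S^{-1} · (x̄ - mu_0):
  S^{-1} · (x̄ - mu_0) = (0.5747, -1.1631),
  (x̄ - mu_0)^T · [...] = (0.6)·(0.5747) + (-2.4)·(-1.1631) = 3.1361.

Step 5 — scale by n: T² = 5 · 3.1361 = 15.6807.

T² ≈ 15.6807
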